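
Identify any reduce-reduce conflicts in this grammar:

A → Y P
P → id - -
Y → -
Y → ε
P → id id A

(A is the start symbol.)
A reduce-reduce conflict occurs when an LR(0) state has two complete items [A → α .] and [B → β .] — both call for a reduction, and with no lookahead the parser cannot choose between them.

Augment with A' → A and build the canonical LR(0) collection (I0 = CLOSURE({[A' → . A]}), then GOTO on every symbol after a dot until no new states appear). It has 10 states:
  I0: { [A → . Y P], [A' → . A], [Y → . -], [Y → .] }  — shift, reduce
  I1: { [Y → - .] }  — reduce
  I2: { [A' → A .] }  — accept
  I3: { [A → Y . P], [P → . id - -], [P → . id id A] }  — shift
  I4: { [A → Y P .] }  — reduce
  I5: { [P → id . - -], [P → id . id A] }  — shift
  I6: { [P → id - . -] }  — shift
  I7: { [A → . Y P], [P → id id . A], [Y → . -], [Y → .] }  — shift, reduce
  I8: { [P → id id A .] }  — reduce
  I9: { [P → id - - .] }  — reduce

No state contains more than one complete item.

Answer: No reduce-reduce conflicts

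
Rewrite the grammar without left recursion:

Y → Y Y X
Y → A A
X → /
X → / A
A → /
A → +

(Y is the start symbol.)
Y → A A Y'
Y' → Y X Y'
Y' → ε
X → /
X → / A
A → /
A → +

Y is directly left-recursive. The standard transformation for
  A → A α₁ | ... | A α_m | β₁ | ... | β_n
is
  A  → β₁ A' | ... | β_n A'
  A' → α₁ A' | ... | α_m A' | ε

Y → A A becomes Y → A A Y'
Y → Y Y X becomes Y' → Y X Y'
Add Y' → ε

Productions for other non-terminals are unchanged:
  X → /
  X → / A
  A → /
  A → +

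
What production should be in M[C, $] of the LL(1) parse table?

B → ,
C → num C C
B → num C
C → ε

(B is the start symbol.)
To find M[C, $], we find productions for C where $ is in the predict set (PREDICT(N → α) = (FIRST(α) \ {ε}) ∪ (FOLLOW(N) if α ⇒* ε)).

Relevant sets:
  FOLLOW(C) = { $, 'num' }

C → num C C: PREDICT = { 'num' }
C → ε: PREDICT = { $, 'num' }
  $ is in predict set, so this production goes in M[C, $]

M[C, $] = C → ε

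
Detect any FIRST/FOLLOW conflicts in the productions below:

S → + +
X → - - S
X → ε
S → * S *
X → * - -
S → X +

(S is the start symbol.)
A FIRST/FOLLOW conflict occurs when a non-terminal N has a nullable alternative N → β (β ⇒* ε) and another alternative N → α with FIRST(α) ∩ FOLLOW(N) ≠ ∅: on such a lookahead the parser cannot decide between expanding α and letting N vanish via β.

Nullable non-terminals: X.

X: nullable alternative(s) X → ε; FOLLOW(X) = { '+' }
  X → - - S: FIRST \ {ε} = { '-' } — disjoint from FOLLOW(X)
  X → ε: FIRST \ {ε} = { } — this is the only nullable alternative, skip
  X → * - -: FIRST \ {ε} = { '*' } — disjoint from FOLLOW(X)

S has no nullable alternative, so no FIRST/FOLLOW check is needed there.

No FIRST/FOLLOW conflicts found.

Answer: No FIRST/FOLLOW conflicts.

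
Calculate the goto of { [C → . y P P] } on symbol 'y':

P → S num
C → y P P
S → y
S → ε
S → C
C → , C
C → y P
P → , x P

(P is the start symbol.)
GOTO(I, 'y') = CLOSURE({ [A → αX.β] : [A → α.Xβ] ∈ I, X = 'y' })

Items with dot before 'y', with the dot advanced:
  [C → . y P P] → [C → y . P P]
Closure of the advanced items:
  [C → y . P P] has the dot before P: add [P → . S num], [P → . , x P]
  [P → . S num] has the dot before S: add [S → . y], [S → .], [S → . C]
  [S → . C] has the dot before C: add [C → . y P P], [C → . , C], [C → . y P]

GOTO = { [C → . , C], [C → . y P P], [C → . y P], [C → y . P P], [P → . , x P], [P → . S num], [S → . C], [S → . y], [S → .] }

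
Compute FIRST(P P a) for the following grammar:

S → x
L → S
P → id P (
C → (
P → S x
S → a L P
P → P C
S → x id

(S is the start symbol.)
FIRST sets of the non-terminals involved (from the grammar, by fixed-point iteration):
  FIRST(P) = { 'a', 'id', 'x' }

To compute FIRST(P P a), process the symbols left to right:
Symbol P is a non-terminal. Add FIRST(P) \ {ε} = { 'a', 'id', 'x' }
P is not nullable (ε ∉ FIRST(P)), so stop here.
FIRST(P P a) = { 'a', 'id', 'x' }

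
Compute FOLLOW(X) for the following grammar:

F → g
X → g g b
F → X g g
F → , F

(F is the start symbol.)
To compute FOLLOW(X), find every occurrence of X on a right-hand side N → α X β: add FIRST(β) \ {ε}, and if β is empty or nullable also add FOLLOW(N). Iterate to a fixed point.

In F → X g g: X is followed by g g, add FIRST(g g) \ {ε} = { 'g' }

Taking the union: FOLLOW(X) = { 'g' }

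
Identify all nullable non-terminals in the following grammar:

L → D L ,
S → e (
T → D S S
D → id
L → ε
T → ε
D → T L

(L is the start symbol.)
{ 'D', 'L', 'T' }

A non-terminal is nullable if it can derive ε (the empty string): either it has an ε-production, or it has a production whose right-hand side consists entirely of nullable non-terminals.

ε-productions: L → ε, T → ε
So L, T are immediately nullable.
D → T L: every symbol on the right is nullable, so D is nullable too.
No further non-terminal can be added: every production for the remaining non-terminals contains a terminal or a non-nullable non-terminal.
Nullable = { 'D', 'L', 'T' }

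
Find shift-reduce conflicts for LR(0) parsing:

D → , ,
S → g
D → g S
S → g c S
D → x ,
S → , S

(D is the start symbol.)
Augment with D' → D and build the canonical LR(0) collection (I0 = CLOSURE({[D' → . D]}), then GOTO on every symbol after a dot until no new states appear). It has 13 states:
  I0: { [D → . , ,], [D → . g S], [D → . x ,], [D' → . D] }  — shift
  I1: { [D → , . ,] }  — shift
  I2: { [D' → D .] }  — accept
  I3: { [D → g . S], [S → . , S], [S → . g c S], [S → . g] }  — shift
  I4: { [D → x . ,] }  — shift
  I5: { [D → x , .] }  — reduce
  I6: { [S → , . S], [S → . , S], [S → . g c S], [S → . g] }  — shift
  I7: { [D → g S .] }  — reduce
  I8: { [S → g . c S], [S → g .] }  — shift, reduce
  I9: { [S → . , S], [S → . g c S], [S → . g], [S → g c . S] }  — shift
  I10: { [S → g c S .] }  — reduce
  I11: { [S → , S .] }  — reduce
  I12: { [D → , , .] }  — reduce

I8 contains reduce item [S → g .] and shift item [S → g . c S] — shift-reduce conflict.

Answer: Yes — I8: [S → g .] vs [S → g . c S]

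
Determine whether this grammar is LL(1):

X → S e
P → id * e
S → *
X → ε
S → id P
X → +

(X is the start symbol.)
Yes, the grammar is LL(1).

A grammar is LL(1) if for each non-terminal N with multiple productions, the predict sets of those productions are pairwise disjoint, where PREDICT(N → α) = (FIRST(α) \ {ε}) ∪ (FOLLOW(N) if α ⇒* ε).

Relevant sets:
  FIRST(S) = { '*', 'id' }
  FOLLOW(X) = { $ }

For X:
  PREDICT(X → S e) = { '*', 'id' }
  PREDICT(X → ε) = { $ }
  PREDICT(X → '+') = { '+' }
For S:
  PREDICT(S → '*') = { '*' }
  PREDICT(S → id P) = { 'id' }
P has a single production, so nothing to check there.

All predict sets are disjoint. The grammar IS LL(1).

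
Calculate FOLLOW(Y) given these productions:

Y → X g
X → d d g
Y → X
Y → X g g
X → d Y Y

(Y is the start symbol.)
{ $, 'd', 'g' }

Y is the start symbol, so $ ∈ FOLLOW(Y).
In X → d Y Y: Y is followed by Y, add FIRST(Y) \ {ε} = { 'd' }
In X → d Y Y: Y is at the end, add FOLLOW(X)

The FOLLOW sets referred to above (computed the same way, to a fixed point):
  FOLLOW(X) = { $, 'd', 'g' }

Taking the union: FOLLOW(Y) = { $, 'd', 'g' }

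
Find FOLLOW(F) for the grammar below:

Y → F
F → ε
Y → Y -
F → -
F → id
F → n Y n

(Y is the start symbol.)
{ $, '-', 'n' }

To compute FOLLOW(F), find every occurrence of F on a right-hand side N → α F β: add FIRST(β) \ {ε}, and if β is empty or nullable also add FOLLOW(N). Iterate to a fixed point.

In Y → F: F is at the end, add FOLLOW(Y)

The FOLLOW sets referred to above (computed the same way, to a fixed point):
  FOLLOW(Y) = { $, '-', 'n' }

Taking the union: FOLLOW(F) = { $, '-', 'n' }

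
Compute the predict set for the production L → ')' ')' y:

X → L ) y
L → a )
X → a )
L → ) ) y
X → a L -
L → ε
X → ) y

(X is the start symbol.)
PREDICT(L → ')' ')' y) = (FIRST(RHS) \ {ε}) ∪ (FOLLOW(L) if ε ∈ FIRST(RHS), i.e. RHS ⇒* ε)
FIRST(')' ')' y) = { ')' }
ε ∉ FIRST(')' ')' y), so FOLLOW(L) is not added.
PREDICT(L → ')' ')' y) = { ')' }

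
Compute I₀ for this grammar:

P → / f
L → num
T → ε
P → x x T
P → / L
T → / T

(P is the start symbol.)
First, augment the grammar with P' → P
I₀ = CLOSURE({ [P' → . P] }):
  [P' → . P] has the dot before P: add [P → . / f], [P → . x x T], [P → . / L]
No further items can be added.

I₀ = { [P → . / L], [P → . / f], [P → . x x T], [P' → . P] }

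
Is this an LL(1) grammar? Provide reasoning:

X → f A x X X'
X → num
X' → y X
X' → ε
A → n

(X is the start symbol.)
No. Predict set conflict for X': { 'y' }

A grammar is LL(1) if for each non-terminal N with multiple productions, the predict sets of those productions are pairwise disjoint, where PREDICT(N → α) = (FIRST(α) \ {ε}) ∪ (FOLLOW(N) if α ⇒* ε).

Relevant sets:
  FOLLOW(X') = { $, 'y' }

For X:
  PREDICT(X → f A x X X') = { 'f' }
  PREDICT(X → num) = { 'num' }
For X':
  PREDICT(X' → y X) = { 'y' }
  PREDICT(X' → ε) = { $, 'y' }
A has a single production, so nothing to check there.

Conflict found: Predict set conflict for X': { 'y' }
The grammar is NOT LL(1).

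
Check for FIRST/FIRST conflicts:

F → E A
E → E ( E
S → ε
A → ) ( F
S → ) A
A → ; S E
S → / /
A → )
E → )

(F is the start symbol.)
FIRST sets of the non-terminals at (or reachable through a nullable prefix from) the front of some alternative:
  FIRST(E) = { ')' }

Productions for E:
  E → E ( E: FIRST = { ')' }
  E → ): FIRST = { ')' }
Productions for S:
  S → ε: FIRST = { ε }
  S → ) A: FIRST = { ')' }
  S → / /: FIRST = { '/' }
Productions for A:
  A → ) ( F: FIRST = { ')' }
  A → ; S E: FIRST = { ';' }
  A → ): FIRST = { ')' }
F has only one production, so no FIRST/FIRST conflict is possible there.

Conflict for E: E → E ( E and E → )
  Overlap: { ')' }
Conflict for A: A → ) ( F and A → )
  Overlap: { ')' }

Answer: Yes. E → E '(' E / E → ')' on { ')' }; A → ')' '(' F / A → ')' on { ')' }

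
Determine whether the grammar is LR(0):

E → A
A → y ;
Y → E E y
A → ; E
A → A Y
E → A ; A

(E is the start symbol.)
No. Shift-reduce conflict between [E → A .] and [A → . ; E]

Augment with E' → E and build the canonical LR(0) collection (I0 = CLOSURE({[E' → . E]}), then GOTO on every symbol after a dot until no new states appear). It has 13 states:
  I0: { [A → . ; E], [A → . A Y], [A → . y ;], [E → . A ; A], [E → . A], [E' → . E] }  — shift
  I1: { [A → . ; E], [A → . A Y], [A → . y ;], [A → ; . E], [E → . A ; A], [E → . A] }  — shift
  I2: { [A → . ; E], [A → . A Y], [A → . y ;], [A → A . Y], [E → . A ; A], [E → . A], [E → A . ; A], [E → A .], [Y → . E E y] }  — shift, reduce
  I3: { [E' → E .] }  — accept
  I4: { [A → y . ;] }  — shift
  I5: { [A → y ; .] }  — reduce
  I6: { [A → . ; E], [A → . A Y], [A → . y ;], [A → ; . E], [E → . A ; A], [E → . A], [E → A ; . A] }  — shift
  I7: { [A → . ; E], [A → . A Y], [A → . y ;], [E → . A ; A], [E → . A], [Y → E . E y] }  — shift
  I8: { [A → A Y .] }  — reduce
  I9: { [Y → E E . y] }  — shift
  I10: { [Y → E E y .] }  — reduce
  I11: { [A → . ; E], [A → . A Y], [A → . y ;], [A → A . Y], [E → . A ; A], [E → . A], [E → A . ; A], [E → A .], [E → A ; A .], [Y → . E E y] }  — shift, 2 reduces
  I12: { [A → ; E .] }  — reduce

Conflict in state I2:
  Shift-reduce conflict between [E → A .] and [A → . ; E]
So the grammar is NOT LR(0).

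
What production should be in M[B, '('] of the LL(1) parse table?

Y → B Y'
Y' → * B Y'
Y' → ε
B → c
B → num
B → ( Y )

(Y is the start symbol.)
To find M[B, '('], we find productions for B where '(' is in the predict set (PREDICT(N → α) = (FIRST(α) \ {ε}) ∪ (FOLLOW(N) if α ⇒* ε)).

B → c: PREDICT = { 'c' }
B → num: PREDICT = { 'num' }
B → ( Y ): PREDICT = { '(' }
  '(' is in predict set, so this production goes in M[B, '(']

M[B, '('] = B → ( Y )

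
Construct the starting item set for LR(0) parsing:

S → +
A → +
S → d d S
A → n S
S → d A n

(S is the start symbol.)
First, augment the grammar with S' → S
I₀ = CLOSURE({ [S' → . S] }):
  [S' → . S] has the dot before S: add [S → . +], [S → . d d S], [S → . d A n]
No further items can be added.

I₀ = { [S → . +], [S → . d A n], [S → . d d S], [S' → . S] }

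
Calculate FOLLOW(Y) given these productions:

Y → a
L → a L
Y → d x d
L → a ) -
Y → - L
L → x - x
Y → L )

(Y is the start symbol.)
{ $ }

Y is the start symbol, so $ ∈ FOLLOW(Y).
Y does not occur on any right-hand side.

Taking the union: FOLLOW(Y) = { $ }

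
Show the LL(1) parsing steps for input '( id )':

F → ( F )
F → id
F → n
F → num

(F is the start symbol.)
Stack is shown with the top on the left.

Stack    Input     Action
-------------------------
F $      ( id ) $  output F → ( F )
( F ) $  ( id ) $  match '('
F ) $    id ) $    output F → id
id ) $   id ) $    match 'id'
) $      ) $       match ')'
$        $         accept

The string is accepted.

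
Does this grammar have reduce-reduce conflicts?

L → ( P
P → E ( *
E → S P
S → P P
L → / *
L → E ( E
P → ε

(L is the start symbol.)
Yes — I8: [E → S P .] vs [P → .]; I9: [P → .] vs [S → P P .]; I15: [L → ( P .] vs [P → .]

Augment with L' → L and build the canonical LR(0) collection (I0 = CLOSURE({[L' → . L]}), then GOTO on every symbol after a dot until no new states appear). It has 16 states:
  I0: { [E → . S P], [L → . ( P], [L → . / *], [L → . E ( E], [L' → . L], [P → . E ( *], [P → .], [S → . P P] }  — shift, reduce
  I1: { [E → . S P], [L → ( . P], [P → . E ( *], [P → .], [S → . P P] }  — reduce
  I2: { [L → / . *] }  — shift
  I3: { [L → E . ( E], [P → E . ( *] }  — shift
  I4: { [L' → L .] }  — accept
  I5: { [E → . S P], [P → . E ( *], [P → .], [S → . P P], [S → P . P] }  — reduce
  I6: { [E → . S P], [E → S . P], [P → . E ( *], [P → .], [S → . P P] }  — reduce
  I7: { [P → E . ( *] }  — shift
  I8: { [E → . S P], [E → S P .], [P → . E ( *], [P → .], [S → . P P], [S → P . P] }  — 2 reduces
  I9: { [E → . S P], [P → . E ( *], [P → .], [S → . P P], [S → P . P], [S → P P .] }  — 2 reduces
  I10: { [P → E ( . *] }  — shift
  I11: { [P → E ( * .] }  — reduce
  I12: { [E → . S P], [L → E ( . E], [P → . E ( *], [P → .], [P → E ( . *], [S → . P P] }  — shift, reduce
  I13: { [L → E ( E .], [P → E . ( *] }  — shift, reduce
  I14: { [L → / * .] }  — reduce
  I15: { [E → . S P], [L → ( P .], [P → . E ( *], [P → .], [S → . P P], [S → P . P] }  — 2 reduces

I8 contains complete items [E → S P .], [P → .] — reduce-reduce conflict.
I9 contains complete items [P → .], [S → P P .] — reduce-reduce conflict.
I15 contains complete items [L → ( P .], [P → .] — reduce-reduce conflict.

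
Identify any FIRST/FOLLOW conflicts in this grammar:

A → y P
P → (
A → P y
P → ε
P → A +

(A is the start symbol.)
Nullable non-terminals: P.
FIRST sets used below: FIRST(A) = { '(', 'y' }

P: nullable alternative(s) P → ε; FOLLOW(P) = { $, '+', 'y' }
  P → (: FIRST \ {ε} = { '(' } — disjoint from FOLLOW(P)
  P → ε: FIRST \ {ε} = { } — this is the only nullable alternative, skip
  P → A +: FIRST \ {ε} = { '(', 'y' } — overlaps FOLLOW(P) on { 'y' }: CONFLICT

A has no nullable alternative, so no FIRST/FOLLOW check is needed there.

So the grammar has 1 FIRST/FOLLOW conflict (marked CONFLICT above).

Answer: Yes. P → A '+' with FOLLOW(P) on { 'y' }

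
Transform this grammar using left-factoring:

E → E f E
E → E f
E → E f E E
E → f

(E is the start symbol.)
E → E f E'
E' → E E''
E'' → ε
E'' → E
E' → ε
E → f

Left-factoring transforms A → αβ₁ | αβ₂ into A → αA' and A' → β₁ | β₂
(α is the longest common prefix among the alternatives). Repeat until
no nonterminal has two alternatives with a common prefix.

Round 1: E has alternatives sharing prefix 'E f'. Introduce E': E → E f E'
  Add: E' → E
  Add: E' → ε
  Add: E' → E E

Round 2: E' has alternatives sharing prefix 'E'. Introduce E'': E' → E E''
  Add: E'' → ε
  Add: E'' → E

No remaining common prefixes — done.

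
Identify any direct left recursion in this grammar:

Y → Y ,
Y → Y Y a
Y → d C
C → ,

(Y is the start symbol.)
Direct left recursion occurs when N → N α for some non-terminal N (the right-hand side begins with the left-hand side itself).

Y → Y ,: LEFT RECURSIVE (starts with Y)
Y → Y Y a: LEFT RECURSIVE (starts with Y)
Y → d C: starts with d
C → ,: starts with ','

The grammar has direct left recursion on: Y.

Answer: Yes, Y is left-recursive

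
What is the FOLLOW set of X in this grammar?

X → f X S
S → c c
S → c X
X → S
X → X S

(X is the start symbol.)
X is the start symbol, so $ ∈ FOLLOW(X).
In X → f X S: X is followed by S, add FIRST(S) \ {ε} = { 'c' }
In S → c X: X is at the end, add FOLLOW(S)
In X → X S: X is followed by S, add FIRST(S) \ {ε} = { 'c' }

The FOLLOW sets referred to above (computed the same way, to a fixed point):
  FOLLOW(S) = { $, 'c' }

Taking the union: FOLLOW(X) = { $, 'c' }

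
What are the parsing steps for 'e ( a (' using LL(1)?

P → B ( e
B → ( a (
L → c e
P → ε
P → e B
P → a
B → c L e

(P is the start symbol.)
LL(1) parsing maintains a stack (initially the start symbol over $) and the input. At each step: if the stack top is a terminal, match it against the current input token; if it is a non-terminal N, replace it with the RHS of M[N, lookahead] (the unique production whose predict set contains the lookahead).

Stack is shown with the top on the left.

Stack    Input      Action
--------------------------
P $      e ( a ( $  output P → e B
e B $    e ( a ( $  match 'e'
B $      ( a ( $    output B → ( a (
( a ( $  ( a ( $    match '('
a ( $    a ( $      match 'a'
( $      ( $        match '('
$        $          accept

The string is accepted.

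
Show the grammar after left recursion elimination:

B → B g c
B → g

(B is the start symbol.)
B → g B'
B' → g c B'
B' → ε

B is directly left-recursive. The standard transformation for
  A → A α₁ | ... | A α_m | β₁ | ... | β_n
is
  A  → β₁ A' | ... | β_n A'
  A' → α₁ A' | ... | α_m A' | ε

B → g becomes B → g B'
B → B g c becomes B' → g c B'
Add B' → ε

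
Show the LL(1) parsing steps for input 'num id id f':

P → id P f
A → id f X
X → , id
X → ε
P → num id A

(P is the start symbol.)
Stack is shown with the top on the left.

Stack       Input          Action
---------------------------------
P $         num id id f $  output P → num id A
num id A $  num id id f $  match 'num'
id A $      id id f $      match 'id'
A $         id f $         output A → id f X
id f X $    id f $         match 'id'
f X $       f $            match 'f'
X $         $              output X → ε
$           $              accept

The string is accepted.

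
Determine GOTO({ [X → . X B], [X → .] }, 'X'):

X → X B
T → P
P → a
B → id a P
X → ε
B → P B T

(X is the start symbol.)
{ [B → . P B T], [B → . id a P], [P → . a], [X → X . B] }

GOTO(I, 'X') = CLOSURE({ [A → αX.β] : [A → α.Xβ] ∈ I, X = 'X' })

Items with dot before 'X', with the dot advanced:
  [X → . X B] → [X → X . B]
Closure of the advanced items:
  [X → X . B] has the dot before B: add [B → . id a P], [B → . P B T]
  [B → . P B T] has the dot before P: add [P → . a]

GOTO = { [B → . P B T], [B → . id a P], [P → . a], [X → X . B] }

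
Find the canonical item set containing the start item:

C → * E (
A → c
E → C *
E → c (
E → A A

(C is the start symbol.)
{ [C → . * E (], [C' → . C] }

First, augment the grammar with C' → C
I₀ = CLOSURE({ [C' → . C] }):
  [C' → . C] has the dot before C: add [C → . * E (]
No further items can be added.

I₀ = { [C → . * E (], [C' → . C] }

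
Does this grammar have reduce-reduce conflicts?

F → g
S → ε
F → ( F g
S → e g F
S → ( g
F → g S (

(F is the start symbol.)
Augment with F' → F and build the canonical LR(0) collection (I0 = CLOSURE({[F' → . F]}), then GOTO on every symbol after a dot until no new states appear). It has 13 states:
  I0: { [F → . ( F g], [F → . g S (], [F → . g], [F' → . F] }  — shift
  I1: { [F → ( . F g], [F → . ( F g], [F → . g S (], [F → . g] }  — shift
  I2: { [F' → F .] }  — accept
  I3: { [F → g . S (], [F → g .], [S → . ( g], [S → . e g F], [S → .] }  — shift, 2 reduces
  I4: { [S → ( . g] }  — shift
  I5: { [F → g S . (] }  — shift
  I6: { [S → e . g F] }  — shift
  I7: { [F → . ( F g], [F → . g S (], [F → . g], [S → e g . F] }  — shift
  I8: { [S → e g F .] }  — reduce
  I9: { [F → g S ( .] }  — reduce
  I10: { [S → ( g .] }  — reduce
  I11: { [F → ( F . g] }  — shift
  I12: { [F → ( F g .] }  — reduce

I3 contains complete items [F → g .], [S → .] — reduce-reduce conflict.

Answer: Yes — I3: [F → g .] vs [S → .]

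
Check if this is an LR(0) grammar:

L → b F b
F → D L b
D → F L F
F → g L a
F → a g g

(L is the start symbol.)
A grammar is LR(0) if no state in the canonical LR(0) collection has:
  - both a shift item (dot before a terminal) and a complete item (shift-reduce conflict), or
  - two or more complete items (reduce-reduce conflict; the accept item [L' → L .] counts as a complete item here).

Augment with L' → L and build the canonical LR(0) collection (I0 = CLOSURE({[L' → . L]}), then GOTO on every symbol after a dot until no new states appear). It has 16 states:
  I0: { [L → . b F b], [L' → . L] }  — shift
  I1: { [L' → L .] }  — accept
  I2: { [D → . F L F], [F → . D L b], [F → . a g g], [F → . g L a], [L → b . F b] }  — shift
  I3: { [F → D . L b], [L → . b F b] }  — shift
  I4: { [D → F . L F], [L → . b F b], [L → b F . b] }  — shift
  I5: { [F → a . g g] }  — shift
  I6: { [F → g . L a], [L → . b F b] }  — shift
  I7: { [F → g L . a] }  — shift
  I8: { [F → g L a .] }  — reduce
  I9: { [F → a g . g] }  — shift
  I10: { [F → a g g .] }  — reduce
  I11: { [D → . F L F], [D → F L . F], [F → . D L b], [F → . a g g], [F → . g L a] }  — shift
  I12: { [D → . F L F], [F → . D L b], [F → . a g g], [F → . g L a], [L → b . F b], [L → b F b .] }  — shift, reduce
  I13: { [D → F . L F], [D → F L F .], [L → . b F b] }  — shift, reduce
  I14: { [F → D L . b] }  — shift
  I15: { [F → D L b .] }  — reduce

Conflict in state I12:
  Shift-reduce conflict between [L → b F b .] and [F → . a g g]
So the grammar is NOT LR(0).

Answer: No. Shift-reduce conflict between [L → b F b .] and [F → . a g g]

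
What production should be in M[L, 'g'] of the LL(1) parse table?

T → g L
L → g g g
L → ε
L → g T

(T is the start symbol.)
L → g g g, L → g T

To find M[L, 'g'], we find productions for L where 'g' is in the predict set (PREDICT(N → α) = (FIRST(α) \ {ε}) ∪ (FOLLOW(N) if α ⇒* ε)).

Relevant sets:
  FOLLOW(L) = { $ }

L → g g g: PREDICT = { 'g' }
  'g' is in predict set, so this production goes in M[L, 'g']
L → ε: PREDICT = { $ }
L → g T: PREDICT = { 'g' }
  'g' is in predict set, so this production goes in M[L, 'g']

M[L, 'g'] = L → g g g, L → g T  (a multiply-defined cell — the grammar is not LL(1))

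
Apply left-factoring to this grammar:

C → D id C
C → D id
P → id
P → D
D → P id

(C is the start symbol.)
Left-factoring transforms A → αβ₁ | αβ₂ into A → αA' and A' → β₁ | β₂
(α is the longest common prefix among the alternatives). Repeat until
no nonterminal has two alternatives with a common prefix.

Round 1: C has alternatives sharing prefix 'D id'. Introduce C': C → D id C'
  Add: C' → C
  Add: C' → ε

No remaining common prefixes — done.

Resulting grammar:
C → D id C'
C' → C
C' → ε
P → id
P → D
D → P id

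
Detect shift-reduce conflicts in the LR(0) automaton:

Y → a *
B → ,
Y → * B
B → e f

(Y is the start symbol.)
No shift-reduce conflicts

A shift-reduce conflict occurs when an LR(0) state has both:
  - a complete (reduce) item [A → α .] (dot at the end), and
  - a shift item [B → β . c γ] (dot before a terminal).

Augment with Y' → Y and build the canonical LR(0) collection (I0 = CLOSURE({[Y' → . Y]}), then GOTO on every symbol after a dot until no new states appear). It has 9 states:
  I0: { [Y → . * B], [Y → . a *], [Y' → . Y] }  — shift
  I1: { [B → . ,], [B → . e f], [Y → * . B] }  — shift
  I2: { [Y' → Y .] }  — accept
  I3: { [Y → a . *] }  — shift
  I4: { [Y → a * .] }  — reduce
  I5: { [B → , .] }  — reduce
  I6: { [Y → * B .] }  — reduce
  I7: { [B → e . f] }  — shift
  I8: { [B → e f .] }  — reduce

No state contains both a complete item and a shift item.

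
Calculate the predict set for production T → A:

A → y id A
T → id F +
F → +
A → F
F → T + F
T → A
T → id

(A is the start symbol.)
{ '+', 'id', 'y' }

PREDICT(T → A) = (FIRST(RHS) \ {ε}) ∪ (FOLLOW(T) if ε ∈ FIRST(RHS), i.e. RHS ⇒* ε)
FIRST(A) = { '+', 'id', 'y' }
FIRST(A) = { '+', 'id', 'y' }
ε ∉ FIRST(A), so FOLLOW(T) is not added.
PREDICT(T → A) = { '+', 'id', 'y' }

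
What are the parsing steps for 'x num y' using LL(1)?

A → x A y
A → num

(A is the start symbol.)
Stack is shown with the top on the left.

Stack    Input      Action
--------------------------
A $      x num y $  output A → x A y
x A y $  x num y $  match 'x'
A y $    num y $    output A → num
num y $  num y $    match 'num'
y $      y $        match 'y'
$        $          accept

The string is accepted.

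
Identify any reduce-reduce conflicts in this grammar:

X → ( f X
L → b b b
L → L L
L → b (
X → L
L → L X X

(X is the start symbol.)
Yes — I8: [L → L L .] vs [X → L .]

A reduce-reduce conflict occurs when an LR(0) state has two complete items [A → α .] and [B → β .] — both call for a reduction, and with no lookahead the parser cannot choose between them.

Augment with X' → X and build the canonical LR(0) collection (I0 = CLOSURE({[X' → . X]}), then GOTO on every symbol after a dot until no new states appear). It has 13 states:
  I0: { [L → . L L], [L → . L X X], [L → . b (], [L → . b b b], [X → . ( f X], [X → . L], [X' → . X] }  — shift
  I1: { [X → ( . f X] }  — shift
  I2: { [L → . L L], [L → . L X X], [L → . b (], [L → . b b b], [L → L . L], [L → L . X X], [X → . ( f X], [X → . L], [X → L .] }  — shift, reduce
  I3: { [X' → X .] }  — accept
  I4: { [L → b . (], [L → b . b b] }  — shift
  I5: { [L → b ( .] }  — reduce
  I6: { [L → b b . b] }  — shift
  I7: { [L → b b b .] }  — reduce
  I8: { [L → . L L], [L → . L X X], [L → . b (], [L → . b b b], [L → L . L], [L → L . X X], [L → L L .], [X → . ( f X], [X → . L], [X → L .] }  — shift, 2 reduces
  I9: { [L → . L L], [L → . L X X], [L → . b (], [L → . b b b], [L → L X . X], [X → . ( f X], [X → . L] }  — shift
  I10: { [L → L X X .] }  — reduce
  I11: { [L → . L L], [L → . L X X], [L → . b (], [L → . b b b], [X → ( f . X], [X → . ( f X], [X → . L] }  — shift
  I12: { [X → ( f X .] }  — reduce

I8 contains complete items [L → L L .], [X → L .] — reduce-reduce conflict.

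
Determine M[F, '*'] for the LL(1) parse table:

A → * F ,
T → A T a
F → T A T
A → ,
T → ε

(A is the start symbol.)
To find M[F, '*'], we find productions for F where '*' is in the predict set (PREDICT(N → α) = (FIRST(α) \ {ε}) ∪ (FOLLOW(N) if α ⇒* ε)).

Relevant sets:
  FIRST(T) = { '*', ',', ε }
  FIRST(A) = { '*', ',' }

F → T A T: PREDICT = { '*', ',' }
  '*' is in predict set, so this production goes in M[F, '*']

M[F, '*'] = F → T A T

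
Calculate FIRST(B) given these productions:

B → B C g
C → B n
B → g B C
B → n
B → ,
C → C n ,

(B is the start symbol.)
From B → B C g:
  - B is the symbol being defined: contributes nothing new
    B is not nullable, so stop
From B → g B C:
  - g is a terminal: add 'g' and stop
From B → n:
  - n is a terminal: add 'n' and stop
From B → ,:
  - ',' is a terminal: add ',' and stop

Collecting: FIRST(B) = { ',', 'g', 'n' }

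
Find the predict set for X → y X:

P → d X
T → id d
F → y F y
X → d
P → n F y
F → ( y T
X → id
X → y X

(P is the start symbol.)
{ 'y' }

PREDICT(X → y X) = (FIRST(RHS) \ {ε}) ∪ (FOLLOW(X) if ε ∈ FIRST(RHS), i.e. RHS ⇒* ε)
FIRST(y X) = { 'y' }
ε ∉ FIRST(y X), so FOLLOW(X) is not added.
PREDICT(X → y X) = { 'y' }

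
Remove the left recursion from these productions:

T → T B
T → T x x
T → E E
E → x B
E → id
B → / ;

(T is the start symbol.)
T → E E T'
T' → B T'
T' → x x T'
T' → ε
E → x B
E → id
B → / ;

T is directly left-recursive. The standard transformation for
  A → A α₁ | ... | A α_m | β₁ | ... | β_n
is
  A  → β₁ A' | ... | β_n A'
  A' → α₁ A' | ... | α_m A' | ε

T → E E becomes T → E E T'
T → T B becomes T' → B T'
T → T x x becomes T' → x x T'
Add T' → ε

Productions for other non-terminals are unchanged:
  E → x B
  E → id
  B → / ;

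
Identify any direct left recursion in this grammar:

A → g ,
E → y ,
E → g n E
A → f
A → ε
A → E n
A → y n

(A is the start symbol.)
No direct left recursion

A → g ,: starts with g
E → y ,: starts with y
E → g n E: starts with g
A → f: starts with f
A → ε: starts with ε
A → E n: starts with E
A → y n: starts with y

No direct left recursion found.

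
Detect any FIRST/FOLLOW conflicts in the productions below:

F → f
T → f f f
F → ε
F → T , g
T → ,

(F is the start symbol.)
A FIRST/FOLLOW conflict occurs when a non-terminal N has a nullable alternative N → β (β ⇒* ε) and another alternative N → α with FIRST(α) ∩ FOLLOW(N) ≠ ∅: on such a lookahead the parser cannot decide between expanding α and letting N vanish via β.

Nullable non-terminals: F.
FIRST sets used below: FIRST(T) = { ',', 'f' }

F: nullable alternative(s) F → ε; FOLLOW(F) = { $ }
  F → f: FIRST \ {ε} = { 'f' } — disjoint from FOLLOW(F)
  F → ε: FIRST \ {ε} = { } — this is the only nullable alternative, skip
  F → T , g: FIRST \ {ε} = { ',', 'f' } — disjoint from FOLLOW(F)

T has no nullable alternative, so no FIRST/FOLLOW check is needed there.

No FIRST/FOLLOW conflicts found.

Answer: No FIRST/FOLLOW conflicts.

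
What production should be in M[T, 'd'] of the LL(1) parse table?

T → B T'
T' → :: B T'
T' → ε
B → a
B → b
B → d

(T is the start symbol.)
T → B T'

To find M[T, 'd'], we find productions for T where 'd' is in the predict set (PREDICT(N → α) = (FIRST(α) \ {ε}) ∪ (FOLLOW(N) if α ⇒* ε)).

Relevant sets:
  FIRST(B) = { 'a', 'b', 'd' }

T → B T': PREDICT = { 'a', 'b', 'd' }
  'd' is in predict set, so this production goes in M[T, 'd']

M[T, 'd'] = T → B T'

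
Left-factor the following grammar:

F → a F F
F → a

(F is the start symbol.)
Left-factoring transforms A → αβ₁ | αβ₂ into A → αA' and A' → β₁ | β₂
(α is the longest common prefix among the alternatives). Repeat until
no nonterminal has two alternatives with a common prefix.

Round 1: F has alternatives sharing prefix 'a'. Introduce F': F → a F'
  Add: F' → F F
  Add: F' → ε

No remaining common prefixes — done.

Resulting grammar:
F → a F'
F' → F F
F' → ε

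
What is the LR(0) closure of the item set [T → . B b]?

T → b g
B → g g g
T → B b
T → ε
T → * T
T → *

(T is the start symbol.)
{ [B → . g g g], [T → . B b] }

To compute CLOSURE, for each item [A → α.Bβ] where B is a non-terminal, add [B → .γ] for all productions B → γ; repeat for the newly added items until nothing changes.

Start with: [T → . B b]
  [T → . B b] has the dot before B: add [B → . g g g]
No further items can be added.

CLOSURE = { [B → . g g g], [T → . B b] }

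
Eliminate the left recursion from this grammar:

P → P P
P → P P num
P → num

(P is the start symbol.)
P is directly left-recursive. The standard transformation for
  A → A α₁ | ... | A α_m | β₁ | ... | β_n
is
  A  → β₁ A' | ... | β_n A'
  A' → α₁ A' | ... | α_m A' | ε

P → num becomes P → num P'
P → P P becomes P' → P P'
P → P P num becomes P' → P num P'
Add P' → ε

Resulting grammar:
P → num P'
P' → P P'
P' → P num P'
P' → ε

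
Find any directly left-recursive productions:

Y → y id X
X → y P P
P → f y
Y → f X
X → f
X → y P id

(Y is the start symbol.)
Y → y id X: starts with y
X → y P P: starts with y
P → f y: starts with f
Y → f X: starts with f
X → f: starts with f
X → y P id: starts with y

No direct left recursion found.

Answer: No direct left recursion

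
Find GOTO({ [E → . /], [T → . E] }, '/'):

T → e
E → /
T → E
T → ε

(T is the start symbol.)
{ [E → / .] }

GOTO(I, '/') = CLOSURE({ [A → αX.β] : [A → α.Xβ] ∈ I, X = '/' })

Items with dot before '/', with the dot advanced:
  [E → . /] → [E → / .]
Closure adds nothing (no advanced item has the dot before a non-terminal).

GOTO = { [E → / .] }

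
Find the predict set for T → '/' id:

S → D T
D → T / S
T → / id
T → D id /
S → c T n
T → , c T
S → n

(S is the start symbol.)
{ '/' }

PREDICT(T → '/' id) = (FIRST(RHS) \ {ε}) ∪ (FOLLOW(T) if ε ∈ FIRST(RHS), i.e. RHS ⇒* ε)
FIRST('/' id) = { '/' }
ε ∉ FIRST('/' id), so FOLLOW(T) is not added.
PREDICT(T → '/' id) = { '/' }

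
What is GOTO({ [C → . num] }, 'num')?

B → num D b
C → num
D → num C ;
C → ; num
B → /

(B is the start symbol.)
{ [C → num .] }

GOTO(I, 'num') = CLOSURE({ [A → αX.β] : [A → α.Xβ] ∈ I, X = 'num' })

Items with dot before 'num', with the dot advanced:
  [C → . num] → [C → num .]
Closure adds nothing (no advanced item has the dot before a non-terminal).

GOTO = { [C → num .] }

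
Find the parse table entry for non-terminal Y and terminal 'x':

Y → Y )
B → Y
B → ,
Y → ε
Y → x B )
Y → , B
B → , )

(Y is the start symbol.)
Y → Y ), Y → x B )

To find M[Y, 'x'], we find productions for Y where 'x' is in the predict set (PREDICT(N → α) = (FIRST(α) \ {ε}) ∪ (FOLLOW(N) if α ⇒* ε)).

Relevant sets:
  FIRST(Y) = { ')', ',', 'x', ε }
  FOLLOW(Y) = { $, ')' }

Y → Y ): PREDICT = { ')', ',', 'x' }
  'x' is in predict set, so this production goes in M[Y, 'x']
Y → ε: PREDICT = { $, ')' }
Y → x B ): PREDICT = { 'x' }
  'x' is in predict set, so this production goes in M[Y, 'x']
Y → , B: PREDICT = { ',' }

M[Y, 'x'] = Y → Y ), Y → x B )  (a multiply-defined cell — the grammar is not LL(1))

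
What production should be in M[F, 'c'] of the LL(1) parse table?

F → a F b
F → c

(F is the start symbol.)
To find M[F, 'c'], we find productions for F where 'c' is in the predict set (PREDICT(N → α) = (FIRST(α) \ {ε}) ∪ (FOLLOW(N) if α ⇒* ε)).

F → a F b: PREDICT = { 'a' }
F → c: PREDICT = { 'c' }
  'c' is in predict set, so this production goes in M[F, 'c']

M[F, 'c'] = F → c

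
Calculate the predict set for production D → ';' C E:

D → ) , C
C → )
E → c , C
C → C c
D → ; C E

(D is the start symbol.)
PREDICT(D → ';' C E) = (FIRST(RHS) \ {ε}) ∪ (FOLLOW(D) if ε ∈ FIRST(RHS), i.e. RHS ⇒* ε)
FIRST(';' C E) = { ';' }
ε ∉ FIRST(';' C E), so FOLLOW(D) is not added.
PREDICT(D → ';' C E) = { ';' }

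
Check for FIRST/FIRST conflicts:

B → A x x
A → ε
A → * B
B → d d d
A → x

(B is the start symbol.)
FIRST sets of the non-terminals at (or reachable through a nullable prefix from) the front of some alternative:
  FIRST(A) = { '*', 'x', ε }

Productions for B:
  B → A x x: FIRST = { '*', 'x' }
  B → d d d: FIRST = { 'd' }
Productions for A:
  A → ε: FIRST = { ε }
  A → * B: FIRST = { '*' }
  A → x: FIRST = { 'x' }

All alternatives of each non-terminal have pairwise disjoint FIRST sets.

Answer: No FIRST/FIRST conflicts.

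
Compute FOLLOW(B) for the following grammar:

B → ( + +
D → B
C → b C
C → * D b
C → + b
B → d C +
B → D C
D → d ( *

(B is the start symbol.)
B is the start symbol, so $ ∈ FOLLOW(B).
In D → B: B is at the end, add FOLLOW(D)

The FOLLOW sets referred to above (computed the same way, to a fixed point):
  FOLLOW(D) = { '*', '+', 'b' }

Taking the union: FOLLOW(B) = { $, '*', '+', 'b' }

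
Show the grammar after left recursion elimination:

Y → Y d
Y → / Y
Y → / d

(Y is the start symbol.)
Y is directly left-recursive. The standard transformation for
  A → A α₁ | ... | A α_m | β₁ | ... | β_n
is
  A  → β₁ A' | ... | β_n A'
  A' → α₁ A' | ... | α_m A' | ε

Y → / Y becomes Y → / Y Y'
Y → / d becomes Y → / d Y'
Y → Y d becomes Y' → d Y'
Add Y' → ε

Resulting grammar:
Y → / Y Y'
Y → / d Y'
Y' → d Y'
Y' → ε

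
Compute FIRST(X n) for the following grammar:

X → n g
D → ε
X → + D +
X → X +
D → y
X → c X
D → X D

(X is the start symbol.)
FIRST sets of the non-terminals involved (from the grammar, by fixed-point iteration):
  FIRST(X) = { '+', 'c', 'n' }

To compute FIRST(X n), process the symbols left to right:
Symbol X is a non-terminal. Add FIRST(X) \ {ε} = { '+', 'c', 'n' }
X is not nullable (ε ∉ FIRST(X)), so stop here.
FIRST(X n) = { '+', 'c', 'n' }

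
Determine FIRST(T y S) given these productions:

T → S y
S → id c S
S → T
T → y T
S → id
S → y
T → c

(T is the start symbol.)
FIRST sets of the non-terminals involved (from the grammar, by fixed-point iteration):
  FIRST(T) = { 'c', 'id', 'y' }

To compute FIRST(T y S), process the symbols left to right:
Symbol T is a non-terminal. Add FIRST(T) \ {ε} = { 'c', 'id', 'y' }
T is not nullable (ε ∉ FIRST(T)), so stop here.
FIRST(T y S) = { 'c', 'id', 'y' }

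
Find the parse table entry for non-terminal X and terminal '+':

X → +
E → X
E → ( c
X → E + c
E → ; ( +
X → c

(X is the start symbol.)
X → +, X → E + c

To find M[X, '+'], we find productions for X where '+' is in the predict set (PREDICT(N → α) = (FIRST(α) \ {ε}) ∪ (FOLLOW(N) if α ⇒* ε)).

Relevant sets:
  FIRST(E) = { '(', '+', ';', 'c' }

X → +: PREDICT = { '+' }
  '+' is in predict set, so this production goes in M[X, '+']
X → E + c: PREDICT = { '(', '+', ';', 'c' }
  '+' is in predict set, so this production goes in M[X, '+']
X → c: PREDICT = { 'c' }

M[X, '+'] = X → +, X → E + c  (a multiply-defined cell — the grammar is not LL(1))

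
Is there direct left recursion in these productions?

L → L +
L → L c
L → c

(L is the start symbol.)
Yes, L is left-recursive

Direct left recursion occurs when N → N α for some non-terminal N (the right-hand side begins with the left-hand side itself).

L → L +: LEFT RECURSIVE (starts with L)
L → L c: LEFT RECURSIVE (starts with L)
L → c: starts with c

The grammar has direct left recursion on: L.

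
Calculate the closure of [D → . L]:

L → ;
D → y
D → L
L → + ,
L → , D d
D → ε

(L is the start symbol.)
Start with: [D → . L]
  [D → . L] has the dot before L: add [L → . ;], [L → . + ,], [L → . , D d]
No further items can be added.

CLOSURE = { [D → . L], [L → . + ,], [L → . , D d], [L → . ;] }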